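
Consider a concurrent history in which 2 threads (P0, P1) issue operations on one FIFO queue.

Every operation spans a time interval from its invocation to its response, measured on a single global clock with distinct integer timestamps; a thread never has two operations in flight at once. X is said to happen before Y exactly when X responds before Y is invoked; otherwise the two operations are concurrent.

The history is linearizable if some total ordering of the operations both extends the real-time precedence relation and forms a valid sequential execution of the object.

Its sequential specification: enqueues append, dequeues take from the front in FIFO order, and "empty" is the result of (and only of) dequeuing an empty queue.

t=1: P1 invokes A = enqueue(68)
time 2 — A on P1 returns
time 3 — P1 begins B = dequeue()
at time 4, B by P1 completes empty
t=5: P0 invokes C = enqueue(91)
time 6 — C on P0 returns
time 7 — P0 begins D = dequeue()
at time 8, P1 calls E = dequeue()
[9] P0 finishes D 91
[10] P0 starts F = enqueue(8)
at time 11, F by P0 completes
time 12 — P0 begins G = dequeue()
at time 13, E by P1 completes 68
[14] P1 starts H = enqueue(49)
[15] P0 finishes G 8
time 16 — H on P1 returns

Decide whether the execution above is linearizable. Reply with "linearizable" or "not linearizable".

not linearizable

events 1..3 are fine; event 4 — the response of B at time 4 — makes the prefix non-linearizable
exhaustive check: the 2 completed FIFO queue ops admit one real-time order; illegal
sample order A, B stalls at step 2 — B dequeue() → empty has no legal effect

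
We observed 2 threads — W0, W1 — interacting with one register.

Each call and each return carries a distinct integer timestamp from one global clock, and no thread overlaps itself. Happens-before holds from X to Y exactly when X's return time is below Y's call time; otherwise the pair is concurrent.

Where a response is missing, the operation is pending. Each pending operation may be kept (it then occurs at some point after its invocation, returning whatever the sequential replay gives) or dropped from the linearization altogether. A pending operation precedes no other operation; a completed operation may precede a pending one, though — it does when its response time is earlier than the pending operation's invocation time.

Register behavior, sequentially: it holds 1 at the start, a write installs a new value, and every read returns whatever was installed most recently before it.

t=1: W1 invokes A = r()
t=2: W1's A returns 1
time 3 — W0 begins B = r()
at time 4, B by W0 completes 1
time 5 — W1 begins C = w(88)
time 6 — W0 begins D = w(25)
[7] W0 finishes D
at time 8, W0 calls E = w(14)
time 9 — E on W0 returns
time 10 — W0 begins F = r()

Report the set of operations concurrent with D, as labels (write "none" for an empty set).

C

concurrent with D ([6,7]): every op whose interval crosses 6..7
A [1,2]: before
B [3,4]: before
C [5,…): concurrent
E [8,9]: after
F [10,…): after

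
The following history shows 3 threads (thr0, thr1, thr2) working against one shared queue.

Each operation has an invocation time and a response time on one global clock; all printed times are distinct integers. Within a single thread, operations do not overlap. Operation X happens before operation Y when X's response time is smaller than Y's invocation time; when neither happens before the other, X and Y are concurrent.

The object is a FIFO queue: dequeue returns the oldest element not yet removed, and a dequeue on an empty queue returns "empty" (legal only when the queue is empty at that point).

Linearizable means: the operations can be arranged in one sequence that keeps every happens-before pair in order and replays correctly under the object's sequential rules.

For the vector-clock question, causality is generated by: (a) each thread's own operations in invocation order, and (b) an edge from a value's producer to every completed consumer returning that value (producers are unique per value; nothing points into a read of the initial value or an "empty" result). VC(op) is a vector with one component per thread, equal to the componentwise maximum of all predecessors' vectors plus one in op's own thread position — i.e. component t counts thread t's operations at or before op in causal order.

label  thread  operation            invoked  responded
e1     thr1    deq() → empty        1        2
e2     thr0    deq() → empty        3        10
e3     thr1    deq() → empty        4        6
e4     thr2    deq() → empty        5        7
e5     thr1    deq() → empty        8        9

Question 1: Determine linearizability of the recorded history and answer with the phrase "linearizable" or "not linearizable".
linearizable

a witness: e1, e2, e3, e4, e5
after step 1 (e1 deq() → empty): queue <>
after step 2 (e2 deq() → empty): queue <>
after step 3 (e3 deq() → empty): queue <>
after step 4 (e4 deq() → empty): queue <>
after step 5 (e5 deq() → empty): queue <>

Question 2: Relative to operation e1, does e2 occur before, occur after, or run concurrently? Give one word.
after

e2 spans [3,10], e1 spans [1,2]
resp(e1)=2 < inv(e2)=3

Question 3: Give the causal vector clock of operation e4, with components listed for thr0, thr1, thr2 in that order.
(0, 0, 1)

e4 (invocation 5): nothing precedes it; thr2's component alone gives (0, 0, 1)
e1 (invocation 1): nothing precedes it; thr1's component alone gives (0, 1, 0)
e2 (invocation 3): nothing precedes it; thr0's component alone gives (1, 0, 0)
invoked at 4, e3 merges VC(e1)=(0, 1, 0) and bumps thr1's slot → (0, 2, 0)
invoked at 8, e5 merges VC(e3)=(0, 2, 0) and bumps thr1's slot → (0, 3, 0)
target: VC(e4) = (0, 0, 1)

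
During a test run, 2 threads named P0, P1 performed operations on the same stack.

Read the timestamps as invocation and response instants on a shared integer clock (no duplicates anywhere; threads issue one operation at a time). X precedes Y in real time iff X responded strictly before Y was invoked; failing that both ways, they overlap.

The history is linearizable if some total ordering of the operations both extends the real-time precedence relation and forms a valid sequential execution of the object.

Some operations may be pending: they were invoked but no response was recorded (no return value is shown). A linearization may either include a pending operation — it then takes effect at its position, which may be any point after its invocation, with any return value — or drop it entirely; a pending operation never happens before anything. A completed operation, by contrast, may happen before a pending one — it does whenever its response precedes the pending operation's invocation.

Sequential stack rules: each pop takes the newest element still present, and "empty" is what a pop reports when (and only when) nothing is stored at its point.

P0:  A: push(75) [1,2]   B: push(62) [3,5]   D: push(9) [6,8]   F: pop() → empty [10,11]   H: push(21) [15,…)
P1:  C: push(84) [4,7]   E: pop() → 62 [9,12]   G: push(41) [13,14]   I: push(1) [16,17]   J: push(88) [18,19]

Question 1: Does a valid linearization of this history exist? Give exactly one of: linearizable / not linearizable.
not linearizable

the violation lands at event 11, F's response at time 11: events 1..10 linearize, events 1..11 do not
5 completed operations, 3 real-time-consistent orders — every stack replay fails
including or dropping the 1 pending operation (E) in any combination fails
one such order, A, B, C, D, F (pending dropped), breaks at step 5 where F pop() → empty is illegal
one such order, A, B, D, C, F (pending dropped), breaks at step 5 where F pop() → empty is illegal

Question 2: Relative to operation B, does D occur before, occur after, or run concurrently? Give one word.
Answer: after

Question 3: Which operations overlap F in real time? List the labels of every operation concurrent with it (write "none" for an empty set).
Answer: E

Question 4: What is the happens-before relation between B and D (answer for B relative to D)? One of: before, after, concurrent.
Answer: before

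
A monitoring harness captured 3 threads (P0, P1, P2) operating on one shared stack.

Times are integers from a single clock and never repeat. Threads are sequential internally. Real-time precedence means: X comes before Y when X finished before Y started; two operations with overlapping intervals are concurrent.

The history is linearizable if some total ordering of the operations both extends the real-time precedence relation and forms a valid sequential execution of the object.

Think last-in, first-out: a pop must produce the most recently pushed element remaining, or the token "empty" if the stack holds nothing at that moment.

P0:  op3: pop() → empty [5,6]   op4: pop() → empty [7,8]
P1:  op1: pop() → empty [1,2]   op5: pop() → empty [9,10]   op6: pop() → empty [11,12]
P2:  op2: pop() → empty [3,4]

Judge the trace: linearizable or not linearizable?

linearizable

a witness: op1, op2, op3, op4, op5, op6
step 1: op1 pop() → empty — stack <>
step 2: op2 pop() → empty — stack <>
step 3: op3 pop() → empty — stack <>
step 4: op4 pop() → empty — stack <>
step 5: op5 pop() → empty — stack <>
step 6: op6 pop() → empty — stack <>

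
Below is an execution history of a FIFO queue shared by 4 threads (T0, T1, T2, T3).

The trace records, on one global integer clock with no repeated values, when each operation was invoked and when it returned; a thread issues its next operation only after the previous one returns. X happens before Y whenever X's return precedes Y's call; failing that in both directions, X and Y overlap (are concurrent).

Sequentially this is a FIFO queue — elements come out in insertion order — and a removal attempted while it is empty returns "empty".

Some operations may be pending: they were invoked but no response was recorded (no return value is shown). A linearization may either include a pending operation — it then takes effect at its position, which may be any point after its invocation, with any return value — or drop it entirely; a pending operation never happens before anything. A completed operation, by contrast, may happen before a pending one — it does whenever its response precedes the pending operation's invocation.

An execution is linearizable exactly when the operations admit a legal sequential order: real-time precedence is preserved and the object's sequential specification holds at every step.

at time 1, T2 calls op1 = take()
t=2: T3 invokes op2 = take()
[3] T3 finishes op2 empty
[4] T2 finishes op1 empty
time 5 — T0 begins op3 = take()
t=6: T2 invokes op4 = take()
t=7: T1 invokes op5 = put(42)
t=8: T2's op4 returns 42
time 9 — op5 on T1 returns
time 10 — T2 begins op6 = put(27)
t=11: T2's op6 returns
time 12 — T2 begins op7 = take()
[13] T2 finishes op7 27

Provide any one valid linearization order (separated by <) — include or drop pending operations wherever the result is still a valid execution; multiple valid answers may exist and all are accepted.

step 1: op1 take() → empty — queue <>
step 2: op2 take() → empty — queue <>
step 3: op3 take() (pending, included) — queue <>
step 4: op5 put(42) — queue <42>
step 5: op4 take() → 42 — queue <>
step 6: op6 put(27) — queue <27>
step 7: op7 take() → 27 — queue <>

op1 < op2 < op3 < op5 < op4 < op6 < op7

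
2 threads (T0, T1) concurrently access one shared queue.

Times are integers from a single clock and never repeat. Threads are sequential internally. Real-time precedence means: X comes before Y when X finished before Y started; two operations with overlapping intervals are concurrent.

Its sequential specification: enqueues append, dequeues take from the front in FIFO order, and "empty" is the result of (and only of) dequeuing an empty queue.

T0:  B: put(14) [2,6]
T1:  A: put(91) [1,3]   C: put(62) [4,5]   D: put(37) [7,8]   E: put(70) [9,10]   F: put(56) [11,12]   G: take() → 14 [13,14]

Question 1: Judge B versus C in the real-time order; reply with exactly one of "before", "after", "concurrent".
B spans [2,6], C spans [4,5]
the intervals overlap in both directions

concurrent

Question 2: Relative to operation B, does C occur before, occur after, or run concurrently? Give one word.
C spans [4,5], B spans [2,6]
the intervals overlap in both directions

concurrent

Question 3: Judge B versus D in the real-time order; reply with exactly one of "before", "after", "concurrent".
B spans [2,6], D spans [7,8]
resp(B)=6 < inv(D)=7

before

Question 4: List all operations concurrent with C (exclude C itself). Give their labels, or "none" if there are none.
C runs from 4 to 5; window-overlapping ops are concurrent
A [1,3]: before
B [2,6]: concurrent
D [7,8]: after
E [9,10]: after
F [11,12]: after
G [13,14]: after

B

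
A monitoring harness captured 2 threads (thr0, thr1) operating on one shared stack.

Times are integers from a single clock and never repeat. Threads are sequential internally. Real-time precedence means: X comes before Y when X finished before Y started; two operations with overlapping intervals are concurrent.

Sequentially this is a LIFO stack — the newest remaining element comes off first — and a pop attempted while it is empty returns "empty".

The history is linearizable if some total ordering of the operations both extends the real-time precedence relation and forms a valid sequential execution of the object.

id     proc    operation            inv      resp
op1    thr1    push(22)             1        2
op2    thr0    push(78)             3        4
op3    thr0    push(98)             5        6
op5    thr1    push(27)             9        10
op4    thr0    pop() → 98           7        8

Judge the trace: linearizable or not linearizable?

witness order: op1, op2, op3, op4, op5
step 1: op1 push(22) — stack <22>
step 2: op2 push(78) — stack <22,78>
step 3: op3 push(98) — stack <22,78,98>
step 4: op4 pop() → 98 — stack <22,78>
step 5: op5 push(27) — stack <22,78,27>

linearizable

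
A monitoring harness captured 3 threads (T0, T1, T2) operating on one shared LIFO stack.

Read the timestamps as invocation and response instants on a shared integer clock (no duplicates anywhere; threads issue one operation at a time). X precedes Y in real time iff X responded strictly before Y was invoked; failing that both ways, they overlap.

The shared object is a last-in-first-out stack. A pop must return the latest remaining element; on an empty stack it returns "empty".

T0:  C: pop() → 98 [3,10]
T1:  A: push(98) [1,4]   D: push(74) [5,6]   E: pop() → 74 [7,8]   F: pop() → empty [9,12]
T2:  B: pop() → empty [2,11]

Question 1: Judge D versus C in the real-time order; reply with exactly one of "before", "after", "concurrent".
Answer: concurrent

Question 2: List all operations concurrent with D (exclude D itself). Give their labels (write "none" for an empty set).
Answer: B, C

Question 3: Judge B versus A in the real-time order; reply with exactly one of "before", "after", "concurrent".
Answer: concurrent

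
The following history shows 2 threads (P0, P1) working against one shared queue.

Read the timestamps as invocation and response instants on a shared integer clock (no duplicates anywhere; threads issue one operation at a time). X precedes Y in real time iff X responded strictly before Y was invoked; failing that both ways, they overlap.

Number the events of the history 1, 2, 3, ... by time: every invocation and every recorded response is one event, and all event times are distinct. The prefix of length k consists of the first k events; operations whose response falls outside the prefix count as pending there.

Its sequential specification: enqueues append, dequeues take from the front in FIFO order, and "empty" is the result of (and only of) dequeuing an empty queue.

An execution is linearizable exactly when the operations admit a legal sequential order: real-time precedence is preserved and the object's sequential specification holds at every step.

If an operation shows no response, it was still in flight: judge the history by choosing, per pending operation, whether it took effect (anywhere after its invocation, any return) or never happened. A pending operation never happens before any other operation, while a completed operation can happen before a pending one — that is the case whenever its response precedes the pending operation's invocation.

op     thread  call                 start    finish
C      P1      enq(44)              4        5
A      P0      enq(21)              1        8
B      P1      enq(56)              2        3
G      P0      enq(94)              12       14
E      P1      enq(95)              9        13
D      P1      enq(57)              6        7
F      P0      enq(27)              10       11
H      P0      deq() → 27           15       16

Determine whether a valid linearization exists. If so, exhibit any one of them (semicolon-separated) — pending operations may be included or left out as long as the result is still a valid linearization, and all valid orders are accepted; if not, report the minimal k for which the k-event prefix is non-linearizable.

not linearizable — minimal violating prefix: 16 events

the violation lands at event 16, H's response at time 16: events 1..15 linearize, events 1..16 do not
8 completed operations, 12 real-time-consistent orders — every queue replay fails
for example A, B, C, D, E, F, G, H fails at step 8: H deq() → 27 is not legal there
for example A, B, C, D, F, E, G, H fails at step 8: H deq() → 27 is not legal there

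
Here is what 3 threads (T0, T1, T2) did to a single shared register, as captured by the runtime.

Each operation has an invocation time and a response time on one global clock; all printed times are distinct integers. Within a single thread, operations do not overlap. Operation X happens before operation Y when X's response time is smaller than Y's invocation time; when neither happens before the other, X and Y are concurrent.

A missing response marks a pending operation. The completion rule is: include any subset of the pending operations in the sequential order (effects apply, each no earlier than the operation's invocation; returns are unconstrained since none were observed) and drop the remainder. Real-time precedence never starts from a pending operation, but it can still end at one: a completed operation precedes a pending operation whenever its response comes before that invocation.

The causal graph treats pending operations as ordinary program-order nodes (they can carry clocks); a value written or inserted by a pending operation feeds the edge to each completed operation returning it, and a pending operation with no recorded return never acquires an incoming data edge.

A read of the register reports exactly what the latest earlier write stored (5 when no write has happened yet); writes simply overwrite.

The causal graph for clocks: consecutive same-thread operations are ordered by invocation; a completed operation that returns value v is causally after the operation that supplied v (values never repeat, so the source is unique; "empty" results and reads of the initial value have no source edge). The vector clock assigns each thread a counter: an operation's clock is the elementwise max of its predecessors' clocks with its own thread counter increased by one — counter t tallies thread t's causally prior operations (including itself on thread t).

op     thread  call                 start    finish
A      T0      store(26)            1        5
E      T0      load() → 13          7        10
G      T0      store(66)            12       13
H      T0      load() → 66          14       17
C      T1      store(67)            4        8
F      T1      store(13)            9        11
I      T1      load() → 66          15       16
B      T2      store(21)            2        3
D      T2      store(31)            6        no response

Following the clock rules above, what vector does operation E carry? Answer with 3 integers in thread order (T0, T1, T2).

B (invocation 2): nothing precedes it; T2's component alone gives (0, 0, 1)
C (invocation 4): nothing precedes it; T1's component alone gives (0, 1, 0)
A (invocation 1): nothing precedes it; T0's component alone gives (1, 0, 0)
invoked at 6, D merges VC(B)=(0, 0, 1) and bumps T2's slot → (0, 0, 2)
invoked at 9, F merges VC(C)=(0, 1, 0) and bumps T1's slot → (0, 2, 0)
invoked at 7, E merges VC(A)=(1, 0, 0), VC(F)=(0, 2, 0) and bumps T0's slot → (2, 2, 0)
invoked at 12, G merges VC(E)=(2, 2, 0) and bumps T0's slot → (3, 2, 0)
invoked at 15, I merges VC(F)=(0, 2, 0), VC(G)=(3, 2, 0) and bumps T1's slot → (3, 3, 0)
invoked at 14, H merges VC(G)=(3, 2, 0) and bumps T0's slot → (4, 2, 0)
target: VC(E) = (2, 2, 0)

(2, 2, 0)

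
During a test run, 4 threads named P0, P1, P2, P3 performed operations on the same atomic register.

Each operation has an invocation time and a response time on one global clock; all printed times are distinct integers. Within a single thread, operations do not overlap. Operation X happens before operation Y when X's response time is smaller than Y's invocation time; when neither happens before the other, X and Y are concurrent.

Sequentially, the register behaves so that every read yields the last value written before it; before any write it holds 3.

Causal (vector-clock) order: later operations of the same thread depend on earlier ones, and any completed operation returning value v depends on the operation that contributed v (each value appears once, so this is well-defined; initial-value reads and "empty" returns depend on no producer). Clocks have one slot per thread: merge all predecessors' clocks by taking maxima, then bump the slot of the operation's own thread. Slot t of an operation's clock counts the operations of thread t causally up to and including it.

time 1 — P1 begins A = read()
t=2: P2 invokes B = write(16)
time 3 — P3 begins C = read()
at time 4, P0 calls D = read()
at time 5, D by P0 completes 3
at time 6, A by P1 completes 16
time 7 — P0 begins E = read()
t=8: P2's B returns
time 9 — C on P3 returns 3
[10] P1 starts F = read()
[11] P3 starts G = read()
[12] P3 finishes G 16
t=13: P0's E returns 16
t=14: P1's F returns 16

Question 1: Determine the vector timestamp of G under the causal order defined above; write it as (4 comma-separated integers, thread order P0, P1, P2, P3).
Answer: (0, 0, 1, 2)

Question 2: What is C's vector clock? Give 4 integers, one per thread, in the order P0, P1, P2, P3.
Answer: (0, 0, 0, 1)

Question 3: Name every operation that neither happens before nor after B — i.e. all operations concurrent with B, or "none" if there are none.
Answer: A, C, D, E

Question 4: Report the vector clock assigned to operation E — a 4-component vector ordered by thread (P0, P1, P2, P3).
Answer: (2, 0, 1, 0)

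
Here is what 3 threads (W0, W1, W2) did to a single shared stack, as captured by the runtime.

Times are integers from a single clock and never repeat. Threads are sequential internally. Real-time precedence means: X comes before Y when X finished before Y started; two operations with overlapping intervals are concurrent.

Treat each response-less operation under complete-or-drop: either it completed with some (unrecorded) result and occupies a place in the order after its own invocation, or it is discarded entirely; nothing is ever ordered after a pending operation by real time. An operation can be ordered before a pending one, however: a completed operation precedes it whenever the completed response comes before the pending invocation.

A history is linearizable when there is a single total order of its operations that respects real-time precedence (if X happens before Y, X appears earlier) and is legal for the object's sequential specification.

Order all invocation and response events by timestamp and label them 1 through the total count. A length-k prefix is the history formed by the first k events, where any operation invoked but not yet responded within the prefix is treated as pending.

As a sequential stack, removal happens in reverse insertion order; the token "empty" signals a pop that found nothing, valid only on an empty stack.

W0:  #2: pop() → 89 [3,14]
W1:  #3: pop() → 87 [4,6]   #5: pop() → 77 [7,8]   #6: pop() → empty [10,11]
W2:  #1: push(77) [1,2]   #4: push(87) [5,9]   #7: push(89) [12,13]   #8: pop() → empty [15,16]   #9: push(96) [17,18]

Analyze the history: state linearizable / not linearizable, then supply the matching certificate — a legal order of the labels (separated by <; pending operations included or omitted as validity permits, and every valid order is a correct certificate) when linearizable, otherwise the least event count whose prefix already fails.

linearizable — witness: #1 < #4 < #3 < #5 < #6 < #7 < #2 < #8 < #9

1. #1 push(77), leaving stack <77>
2. #4 push(87), leaving stack <77,87>
3. #3 pop() → 87, leaving stack <77>
4. #5 pop() → 77, leaving stack <>
5. #6 pop() → empty, leaving stack <>
6. #7 push(89), leaving stack <89>
7. #2 pop() → 89, leaving stack <>
8. #8 pop() → empty, leaving stack <>
9. #9 push(96), leaving stack <96>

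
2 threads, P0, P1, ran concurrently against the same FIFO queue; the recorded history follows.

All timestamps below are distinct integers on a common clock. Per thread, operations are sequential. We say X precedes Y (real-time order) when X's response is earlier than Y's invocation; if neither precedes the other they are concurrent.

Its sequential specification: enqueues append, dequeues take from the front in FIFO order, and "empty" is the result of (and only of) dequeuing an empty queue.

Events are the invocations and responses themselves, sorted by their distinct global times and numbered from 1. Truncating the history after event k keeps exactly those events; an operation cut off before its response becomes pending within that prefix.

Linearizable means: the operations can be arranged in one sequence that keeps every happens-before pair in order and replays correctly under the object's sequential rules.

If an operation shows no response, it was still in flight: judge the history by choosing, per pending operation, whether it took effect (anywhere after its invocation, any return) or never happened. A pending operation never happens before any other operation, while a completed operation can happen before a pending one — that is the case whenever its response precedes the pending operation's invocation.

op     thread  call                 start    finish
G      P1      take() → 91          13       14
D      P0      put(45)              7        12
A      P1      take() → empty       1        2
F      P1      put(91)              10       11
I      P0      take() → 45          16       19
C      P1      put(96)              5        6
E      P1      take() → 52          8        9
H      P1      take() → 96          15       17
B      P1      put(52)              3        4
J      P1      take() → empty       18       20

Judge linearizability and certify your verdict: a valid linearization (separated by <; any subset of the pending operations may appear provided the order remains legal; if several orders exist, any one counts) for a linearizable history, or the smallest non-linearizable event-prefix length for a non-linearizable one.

not linearizable — minimal violating prefix: 14 events

through event 13 a valid linearization exists; event 14 (G responding at time 14) ends that
checked exhaustively: 3 real-time-consistent orders of 7 completed operations, zero legal FIFO queue replays
one such order, A, B, C, D, E, F, G, breaks at step 7 where G take() → 91 is illegal
one such order, A, B, C, E, D, F, G, breaks at step 7 where G take() → 91 is illegal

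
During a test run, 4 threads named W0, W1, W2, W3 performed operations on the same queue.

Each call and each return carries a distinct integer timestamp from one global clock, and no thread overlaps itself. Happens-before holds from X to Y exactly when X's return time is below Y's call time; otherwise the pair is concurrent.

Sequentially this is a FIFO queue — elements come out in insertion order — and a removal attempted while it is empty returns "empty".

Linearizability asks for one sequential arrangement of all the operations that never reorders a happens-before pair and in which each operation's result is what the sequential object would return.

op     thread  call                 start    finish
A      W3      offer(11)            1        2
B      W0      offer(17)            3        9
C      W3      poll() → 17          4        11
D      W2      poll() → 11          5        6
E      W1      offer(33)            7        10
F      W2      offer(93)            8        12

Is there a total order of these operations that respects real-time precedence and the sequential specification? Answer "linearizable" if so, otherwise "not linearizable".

one valid linearization: A, B, D, C, E, F
1. A offer(11), leaving queue <11>
2. B offer(17), leaving queue <11,17>
3. D poll() → 11, leaving queue <17>
4. C poll() → 17, leaving queue <>
5. E offer(33), leaving queue <33>
6. F offer(93), leaving queue <33,93>

linearizable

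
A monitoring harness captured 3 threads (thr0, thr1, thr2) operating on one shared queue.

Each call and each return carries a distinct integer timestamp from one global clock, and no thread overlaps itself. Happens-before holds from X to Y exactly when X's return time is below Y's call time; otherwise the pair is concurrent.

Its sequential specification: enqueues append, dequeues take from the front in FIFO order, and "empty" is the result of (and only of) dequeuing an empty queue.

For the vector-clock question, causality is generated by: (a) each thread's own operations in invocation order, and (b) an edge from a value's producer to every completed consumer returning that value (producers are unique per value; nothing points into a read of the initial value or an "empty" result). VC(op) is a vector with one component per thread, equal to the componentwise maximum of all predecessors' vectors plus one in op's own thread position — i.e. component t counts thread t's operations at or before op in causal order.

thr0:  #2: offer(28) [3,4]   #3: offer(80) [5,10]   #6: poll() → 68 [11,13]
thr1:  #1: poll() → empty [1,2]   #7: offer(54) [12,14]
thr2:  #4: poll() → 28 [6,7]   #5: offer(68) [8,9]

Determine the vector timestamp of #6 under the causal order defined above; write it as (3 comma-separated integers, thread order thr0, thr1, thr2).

VC(#1, invoked at 1): no causal predecessors; +1 on thr1 → (0, 1, 0)
VC(#2, invoked at 3): no causal predecessors; +1 on thr0 → (1, 0, 0)
merge at #7 (invoked 12): VC(#1)=(0, 1, 0), own-thread bump on thr1 → (0, 2, 0)
merge at #4 (invoked 6): VC(#2)=(1, 0, 0), own-thread bump on thr2 → (1, 0, 1)
merge at #3 (invoked 5): VC(#2)=(1, 0, 0), own-thread bump on thr0 → (2, 0, 0)
merge at #5 (invoked 8): VC(#4)=(1, 0, 1), own-thread bump on thr2 → (1, 0, 2)
merge at #6 (invoked 11): VC(#3)=(2, 0, 0), VC(#5)=(1, 0, 2), own-thread bump on thr0 → (3, 0, 2)
target: VC(#6) = (3, 0, 2)

(3, 0, 2)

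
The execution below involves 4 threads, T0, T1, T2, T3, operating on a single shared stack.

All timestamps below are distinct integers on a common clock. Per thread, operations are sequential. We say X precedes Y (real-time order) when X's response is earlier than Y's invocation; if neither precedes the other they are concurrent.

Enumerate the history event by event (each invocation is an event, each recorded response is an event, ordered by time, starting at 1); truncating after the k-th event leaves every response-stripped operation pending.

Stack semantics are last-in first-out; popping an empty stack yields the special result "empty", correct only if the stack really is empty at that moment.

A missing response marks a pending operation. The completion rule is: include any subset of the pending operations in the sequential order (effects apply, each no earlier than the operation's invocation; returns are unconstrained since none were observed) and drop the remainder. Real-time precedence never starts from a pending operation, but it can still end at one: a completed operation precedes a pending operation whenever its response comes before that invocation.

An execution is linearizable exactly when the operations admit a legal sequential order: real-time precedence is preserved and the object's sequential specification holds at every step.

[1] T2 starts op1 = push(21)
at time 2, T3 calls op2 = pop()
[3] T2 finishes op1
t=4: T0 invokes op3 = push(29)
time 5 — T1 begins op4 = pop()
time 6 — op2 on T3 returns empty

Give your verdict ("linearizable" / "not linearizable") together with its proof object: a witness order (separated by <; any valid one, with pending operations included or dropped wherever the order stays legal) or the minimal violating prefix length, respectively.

step 1: op1 push(21) — stack <21>
step 2: op4 pop() (pending, included) — stack <>
step 3: op2 pop() → empty — stack <>

linearizable — witness: op1 < op4 < op2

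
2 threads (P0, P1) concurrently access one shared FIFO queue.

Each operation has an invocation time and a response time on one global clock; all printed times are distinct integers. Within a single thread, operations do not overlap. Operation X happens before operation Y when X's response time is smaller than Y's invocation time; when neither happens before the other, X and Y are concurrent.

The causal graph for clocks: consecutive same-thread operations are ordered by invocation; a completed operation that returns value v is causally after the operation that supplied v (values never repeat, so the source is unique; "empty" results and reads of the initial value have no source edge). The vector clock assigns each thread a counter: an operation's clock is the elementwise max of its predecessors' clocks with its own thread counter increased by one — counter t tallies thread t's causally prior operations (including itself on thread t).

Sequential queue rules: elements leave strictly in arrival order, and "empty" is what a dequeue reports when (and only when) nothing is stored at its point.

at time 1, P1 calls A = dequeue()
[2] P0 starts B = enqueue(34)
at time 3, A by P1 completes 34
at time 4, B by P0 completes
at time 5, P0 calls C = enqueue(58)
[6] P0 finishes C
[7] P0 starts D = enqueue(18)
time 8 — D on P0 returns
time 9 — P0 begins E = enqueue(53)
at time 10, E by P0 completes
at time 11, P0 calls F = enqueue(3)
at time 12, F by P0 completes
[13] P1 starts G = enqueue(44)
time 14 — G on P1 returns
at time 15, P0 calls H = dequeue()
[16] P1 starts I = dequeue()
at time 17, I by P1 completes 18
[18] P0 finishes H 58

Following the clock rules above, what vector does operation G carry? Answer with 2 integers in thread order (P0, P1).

B (invocation 2): nothing precedes it; P0's component alone gives (1, 0)
merge at A (invoked 1): VC(B)=(1, 0), own-thread bump on P1 → (1, 1)
merge at C (invoked 5): VC(B)=(1, 0), own-thread bump on P0 → (2, 0)
merge at G (invoked 13): VC(A)=(1, 1), own-thread bump on P1 → (1, 2)
merge at D (invoked 7): VC(C)=(2, 0), own-thread bump on P0 → (3, 0)
merge at E (invoked 9): VC(D)=(3, 0), own-thread bump on P0 → (4, 0)
merge at F (invoked 11): VC(E)=(4, 0), own-thread bump on P0 → (5, 0)
merge at I (invoked 16): VC(D)=(3, 0), VC(G)=(1, 2), own-thread bump on P1 → (3, 3)
merge at H (invoked 15): VC(C)=(2, 0), VC(F)=(5, 0), own-thread bump on P0 → (6, 0)
target: VC(G) = (1, 2)

(1, 2)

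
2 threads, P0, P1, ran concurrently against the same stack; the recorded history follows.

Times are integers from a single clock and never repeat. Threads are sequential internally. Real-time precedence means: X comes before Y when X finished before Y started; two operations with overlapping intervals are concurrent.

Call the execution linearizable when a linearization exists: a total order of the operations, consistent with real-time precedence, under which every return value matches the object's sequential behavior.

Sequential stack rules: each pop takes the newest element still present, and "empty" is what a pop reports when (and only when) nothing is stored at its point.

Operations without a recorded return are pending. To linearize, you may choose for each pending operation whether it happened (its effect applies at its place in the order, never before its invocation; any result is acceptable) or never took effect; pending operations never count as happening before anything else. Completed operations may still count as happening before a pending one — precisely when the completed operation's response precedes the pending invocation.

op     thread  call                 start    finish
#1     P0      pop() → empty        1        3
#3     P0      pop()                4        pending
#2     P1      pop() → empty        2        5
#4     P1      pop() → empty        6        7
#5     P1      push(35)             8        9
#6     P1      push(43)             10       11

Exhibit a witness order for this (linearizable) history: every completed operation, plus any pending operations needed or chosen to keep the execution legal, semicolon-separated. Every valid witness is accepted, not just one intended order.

1. #1 pop() → empty, leaving stack <>
2. #2 pop() → empty, leaving stack <>
3. #3 pop() (pending, included), leaving stack <>
4. #4 pop() → empty, leaving stack <>
5. #5 push(35), leaving stack <35>
6. #6 push(43), leaving stack <35,43>

#1; #2; #3; #4; #5; #6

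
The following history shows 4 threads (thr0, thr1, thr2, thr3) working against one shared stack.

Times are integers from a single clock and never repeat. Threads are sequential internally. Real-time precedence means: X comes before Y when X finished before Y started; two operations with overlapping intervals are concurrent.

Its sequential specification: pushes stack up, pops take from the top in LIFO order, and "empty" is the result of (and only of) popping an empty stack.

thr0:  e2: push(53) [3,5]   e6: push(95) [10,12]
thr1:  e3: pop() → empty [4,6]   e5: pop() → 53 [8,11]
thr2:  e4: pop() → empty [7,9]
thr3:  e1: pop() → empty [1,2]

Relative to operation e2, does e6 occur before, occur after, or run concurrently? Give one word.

e6 spans [10,12], e2 spans [3,5]
resp(e2)=5 < inv(e6)=10

after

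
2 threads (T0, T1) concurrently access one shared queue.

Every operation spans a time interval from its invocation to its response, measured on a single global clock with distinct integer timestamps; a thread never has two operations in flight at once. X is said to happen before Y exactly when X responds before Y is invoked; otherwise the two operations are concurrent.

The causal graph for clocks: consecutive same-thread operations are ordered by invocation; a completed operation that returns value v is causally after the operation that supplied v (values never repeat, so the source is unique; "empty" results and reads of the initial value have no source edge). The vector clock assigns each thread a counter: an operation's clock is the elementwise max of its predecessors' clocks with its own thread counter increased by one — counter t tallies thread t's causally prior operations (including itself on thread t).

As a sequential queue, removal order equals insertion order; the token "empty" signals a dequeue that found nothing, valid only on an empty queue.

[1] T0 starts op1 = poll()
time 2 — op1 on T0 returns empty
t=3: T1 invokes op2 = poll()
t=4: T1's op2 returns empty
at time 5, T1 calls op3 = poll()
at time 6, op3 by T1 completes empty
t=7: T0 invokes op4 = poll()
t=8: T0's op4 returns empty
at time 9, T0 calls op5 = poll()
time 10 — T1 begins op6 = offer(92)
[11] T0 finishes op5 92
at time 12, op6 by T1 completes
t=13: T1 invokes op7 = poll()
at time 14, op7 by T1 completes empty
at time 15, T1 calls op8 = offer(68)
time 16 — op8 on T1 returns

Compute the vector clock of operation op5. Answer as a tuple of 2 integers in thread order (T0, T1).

root op op2, invoked 3: fresh clock plus T1's own tick → (0, 1)
root op op1, invoked 1: fresh clock plus T0's own tick → (1, 0)
VC(op3, invoked at 5): max of VC(op2)=(0, 1), then +1 on thread T1 → (0, 2)
VC(op4, invoked at 7): max of VC(op1)=(1, 0), then +1 on thread T0 → (2, 0)
VC(op6, invoked at 10): max of VC(op3)=(0, 2), then +1 on thread T1 → (0, 3)
VC(op7, invoked at 13): max of VC(op6)=(0, 3), then +1 on thread T1 → (0, 4)
VC(op8, invoked at 15): max of VC(op7)=(0, 4), then +1 on thread T1 → (0, 5)
VC(op5, invoked at 9): max of VC(op4)=(2, 0), VC(op6)=(0, 3), then +1 on thread T0 → (3, 3)
target: VC(op5) = (3, 3)

(3, 3)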